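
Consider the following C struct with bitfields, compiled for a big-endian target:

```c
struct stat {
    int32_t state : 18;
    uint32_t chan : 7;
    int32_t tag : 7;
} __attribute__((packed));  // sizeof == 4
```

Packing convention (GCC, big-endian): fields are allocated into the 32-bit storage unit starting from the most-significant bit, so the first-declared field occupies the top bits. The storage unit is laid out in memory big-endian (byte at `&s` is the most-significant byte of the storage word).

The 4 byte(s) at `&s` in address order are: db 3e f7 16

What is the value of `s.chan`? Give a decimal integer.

110

[0]=0xdb [1]=0x3e [2]=0xf7 [3]=0x16 (big-endian) → word 0xdb3ef716
state:18 @ bit 14 → (0xdb3ef716>>14)&0x3ffff = 0x36cfb
chan:7 @ bit 7 → (0xdb3ef716>>7)&0x7f = 0x6e  ←
tag:7 @ bit 0 → (0xdb3ef716>>0)&0x7f = 0x16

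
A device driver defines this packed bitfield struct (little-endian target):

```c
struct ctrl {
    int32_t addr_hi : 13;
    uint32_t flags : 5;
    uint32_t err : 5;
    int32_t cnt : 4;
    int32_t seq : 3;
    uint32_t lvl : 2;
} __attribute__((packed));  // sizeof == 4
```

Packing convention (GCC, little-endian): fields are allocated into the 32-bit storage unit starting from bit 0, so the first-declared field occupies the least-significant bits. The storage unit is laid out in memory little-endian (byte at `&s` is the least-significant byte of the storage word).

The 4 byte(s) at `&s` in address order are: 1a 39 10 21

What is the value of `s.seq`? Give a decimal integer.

[0]=0x1a [1]=0x39 [2]=0x10 [3]=0x21 (little-endian) → word 0x2110391a
addr_hi:13 @ bit 0 → (0x2110391a>>0)&0x1fff = 0x191a
flags:5 @ bit 13 → (0x2110391a>>13)&0x1f = 0x1
err:5 @ bit 18 → (0x2110391a>>18)&0x1f = 0x4
cnt:4 @ bit 23 → (0x2110391a>>23)&0xf = 0x2
seq:3 @ bit 27 → (0x2110391a>>27)&0x7 = 0x4  ←
lvl:2 @ bit 30 → (0x2110391a>>30)&0x3 = 0x0
seq signed 3b, MSB=1: 4 - 8 = -4

-4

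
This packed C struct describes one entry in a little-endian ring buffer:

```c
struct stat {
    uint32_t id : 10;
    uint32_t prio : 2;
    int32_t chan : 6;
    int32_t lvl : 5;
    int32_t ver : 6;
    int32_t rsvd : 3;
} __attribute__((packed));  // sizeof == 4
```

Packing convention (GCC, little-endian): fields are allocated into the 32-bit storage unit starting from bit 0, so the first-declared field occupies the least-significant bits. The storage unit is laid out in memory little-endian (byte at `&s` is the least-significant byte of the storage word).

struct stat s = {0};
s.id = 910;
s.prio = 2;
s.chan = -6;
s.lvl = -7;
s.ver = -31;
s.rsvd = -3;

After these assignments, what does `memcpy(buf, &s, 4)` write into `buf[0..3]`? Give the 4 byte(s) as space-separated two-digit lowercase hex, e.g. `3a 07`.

[0+:10] id=910 & 0x3ff = 0x38e; word=0x0000038e
[10+:2] prio=2 & 0x3 = 0x2; word=0x00000b8e
[12+:6] chan=-6 & 0x3f = 0x3a; word=0x0003ab8e
[18+:5] lvl=-7 & 0x1f = 0x19; word=0x0067ab8e
[23+:6] ver=-31 & 0x3f = 0x21; word=0x10e7ab8e
[29+:3] rsvd=-3 & 0x7 = 0x5; word=0xb0e7ab8e
word = 0xb0e7ab8e → little-endian bytes:
  [0]=0x8e  [1]=0xab  [2]=0xe7  [3]=0xb0

8e ab e7 b0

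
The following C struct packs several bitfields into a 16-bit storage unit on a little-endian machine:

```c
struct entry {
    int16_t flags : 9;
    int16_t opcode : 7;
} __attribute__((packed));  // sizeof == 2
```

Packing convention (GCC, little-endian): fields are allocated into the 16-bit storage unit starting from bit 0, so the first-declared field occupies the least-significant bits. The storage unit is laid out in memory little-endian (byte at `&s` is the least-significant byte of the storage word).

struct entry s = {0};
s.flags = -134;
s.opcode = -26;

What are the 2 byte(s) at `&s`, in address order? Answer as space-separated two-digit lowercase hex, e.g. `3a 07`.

7a cd

flags:9 = -134 → 0x17a << 0 → word 0x017a
opcode:7 = -26 → 0x66 << 9 → word 0xcd7a
word = 0xcd7a → little-endian bytes:
  [0]=0x7a  [1]=0xcd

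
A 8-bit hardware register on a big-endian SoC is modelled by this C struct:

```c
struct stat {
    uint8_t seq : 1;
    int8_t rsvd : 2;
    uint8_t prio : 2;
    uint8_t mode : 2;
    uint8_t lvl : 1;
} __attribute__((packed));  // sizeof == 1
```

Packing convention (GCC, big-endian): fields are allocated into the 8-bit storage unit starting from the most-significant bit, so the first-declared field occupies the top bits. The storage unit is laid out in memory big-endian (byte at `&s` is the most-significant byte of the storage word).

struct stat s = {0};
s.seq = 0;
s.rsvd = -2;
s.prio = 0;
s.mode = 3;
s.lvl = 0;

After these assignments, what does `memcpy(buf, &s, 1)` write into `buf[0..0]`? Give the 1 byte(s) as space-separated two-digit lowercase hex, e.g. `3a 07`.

46

seq:1 = 0 → 0x0 << 7 → word 0x00
rsvd:2 = -2 → 0x2 << 5 → word 0x40
prio:2 = 0 → 0x0 << 3 → word 0x40
mode:2 = 3 → 0x3 << 1 → word 0x46
lvl:1 = 0 → 0x0 << 0 → word 0x46
word = 0x46 → big-endian bytes:
  [0]=0x46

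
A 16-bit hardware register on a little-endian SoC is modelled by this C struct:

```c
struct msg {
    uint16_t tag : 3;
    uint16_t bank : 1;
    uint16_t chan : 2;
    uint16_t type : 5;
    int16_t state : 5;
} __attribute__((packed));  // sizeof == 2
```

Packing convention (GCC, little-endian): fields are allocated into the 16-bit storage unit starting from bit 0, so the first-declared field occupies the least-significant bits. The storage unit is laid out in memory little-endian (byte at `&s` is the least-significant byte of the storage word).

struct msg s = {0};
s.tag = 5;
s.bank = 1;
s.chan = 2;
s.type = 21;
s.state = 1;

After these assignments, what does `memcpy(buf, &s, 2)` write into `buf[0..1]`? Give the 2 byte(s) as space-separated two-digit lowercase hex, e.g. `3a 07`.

tag (3b) val=5 bits=0x5 at bit 0: 0x0005
bank (1b) val=1 bits=0x1 at bit 3: 0x000d
chan (2b) val=2 bits=0x2 at bit 4: 0x002d
type (5b) val=21 bits=0x15 at bit 6: 0x056d
state (5b) val=1 bits=0x1 at bit 11: 0x0d6d
word = 0x0d6d → little-endian bytes:
  [0]=0x6d  [1]=0x0d

6d 0d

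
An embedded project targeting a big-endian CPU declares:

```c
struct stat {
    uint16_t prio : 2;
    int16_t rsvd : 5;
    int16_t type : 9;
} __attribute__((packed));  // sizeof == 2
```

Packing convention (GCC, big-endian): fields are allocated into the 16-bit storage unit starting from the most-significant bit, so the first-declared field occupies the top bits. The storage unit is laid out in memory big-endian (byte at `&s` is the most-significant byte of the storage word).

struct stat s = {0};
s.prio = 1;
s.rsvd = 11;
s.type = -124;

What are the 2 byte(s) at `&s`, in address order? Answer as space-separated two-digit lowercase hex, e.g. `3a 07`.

57 84

prio (2b) val=1 bits=0x1 at bit 14: 0x4000
rsvd (5b) val=11 bits=0xb at bit 9: 0x5600
type (9b) val=-124 bits=0x184 at bit 0: 0x5784
word = 0x5784 → big-endian bytes:
  [0]=0x57  [1]=0x84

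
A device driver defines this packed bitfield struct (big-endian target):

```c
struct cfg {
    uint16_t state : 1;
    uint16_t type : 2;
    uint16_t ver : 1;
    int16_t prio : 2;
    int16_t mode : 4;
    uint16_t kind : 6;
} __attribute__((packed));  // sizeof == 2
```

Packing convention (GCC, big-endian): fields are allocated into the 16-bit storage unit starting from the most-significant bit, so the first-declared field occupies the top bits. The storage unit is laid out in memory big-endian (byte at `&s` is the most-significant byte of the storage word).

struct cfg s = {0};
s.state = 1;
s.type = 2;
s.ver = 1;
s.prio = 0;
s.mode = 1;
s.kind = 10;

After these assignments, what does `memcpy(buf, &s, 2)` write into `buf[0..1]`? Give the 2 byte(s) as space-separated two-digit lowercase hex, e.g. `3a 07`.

[15+:1] state=1 & 0x1 = 0x1; word=0x8000
[13+:2] type=2 & 0x3 = 0x2; word=0xc000
[12+:1] ver=1 & 0x1 = 0x1; word=0xd000
[10+:2] prio=0 & 0x3 = 0x0; word=0xd000
[6+:4] mode=1 & 0xf = 0x1; word=0xd040
[0+:6] kind=10 & 0x3f = 0xa; word=0xd04a
word = 0xd04a → big-endian bytes:
  [0]=0xd0  [1]=0x4a

d0 4a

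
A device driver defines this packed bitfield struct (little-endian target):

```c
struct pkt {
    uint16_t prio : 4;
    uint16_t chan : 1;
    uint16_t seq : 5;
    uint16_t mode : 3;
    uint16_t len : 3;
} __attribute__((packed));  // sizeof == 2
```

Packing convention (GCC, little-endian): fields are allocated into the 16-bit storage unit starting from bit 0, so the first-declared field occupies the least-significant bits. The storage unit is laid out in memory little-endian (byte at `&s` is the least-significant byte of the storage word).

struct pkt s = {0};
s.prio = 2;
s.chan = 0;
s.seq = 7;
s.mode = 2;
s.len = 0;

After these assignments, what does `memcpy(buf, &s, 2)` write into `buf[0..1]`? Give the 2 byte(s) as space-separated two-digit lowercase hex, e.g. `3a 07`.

e2 08

prio:4 = 2 → 0x2 << 0 → word 0x0002
chan:1 = 0 → 0x0 << 4 → word 0x0002
seq:5 = 7 → 0x7 << 5 → word 0x00e2
mode:3 = 2 → 0x2 << 10 → word 0x08e2
len:3 = 0 → 0x0 << 13 → word 0x08e2
word = 0x08e2 → little-endian bytes:
  [0]=0xe2  [1]=0x08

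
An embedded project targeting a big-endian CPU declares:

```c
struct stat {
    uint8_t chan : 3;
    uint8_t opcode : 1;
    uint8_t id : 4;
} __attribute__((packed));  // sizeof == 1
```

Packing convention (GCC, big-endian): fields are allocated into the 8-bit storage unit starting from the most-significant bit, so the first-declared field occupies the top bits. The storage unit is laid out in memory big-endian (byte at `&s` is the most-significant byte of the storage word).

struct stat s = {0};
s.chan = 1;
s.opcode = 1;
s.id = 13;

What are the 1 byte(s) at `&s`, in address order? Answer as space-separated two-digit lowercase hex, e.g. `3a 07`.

chan:3 = 1 → 0x1 << 5 → word 0x20
opcode:1 = 1 → 0x1 << 4 → word 0x30
id:4 = 13 → 0xd << 0 → word 0x3d
word = 0x3d → big-endian bytes:
  [0]=0x3d

3d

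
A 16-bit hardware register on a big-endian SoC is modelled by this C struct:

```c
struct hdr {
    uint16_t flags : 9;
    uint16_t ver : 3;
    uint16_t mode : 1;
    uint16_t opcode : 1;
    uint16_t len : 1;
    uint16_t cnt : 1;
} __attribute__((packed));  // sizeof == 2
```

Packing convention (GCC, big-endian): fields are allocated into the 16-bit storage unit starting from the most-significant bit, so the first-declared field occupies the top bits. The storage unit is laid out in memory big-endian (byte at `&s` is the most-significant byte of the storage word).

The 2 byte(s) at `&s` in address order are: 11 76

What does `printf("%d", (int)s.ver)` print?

[0]=0x11 [1]=0x76 (big-endian) → word 0x1176
flags:9 @ bit 7 → (0x1176>>7)&0x1ff = 0x22
ver:3 @ bit 4 → (0x1176>>4)&0x7 = 0x7  ←
mode:1 @ bit 3 → (0x1176>>3)&0x1 = 0x0
opcode:1 @ bit 2 → (0x1176>>2)&0x1 = 0x1
len:1 @ bit 1 → (0x1176>>1)&0x1 = 0x1
cnt:1 @ bit 0 → (0x1176>>0)&0x1 = 0x0

7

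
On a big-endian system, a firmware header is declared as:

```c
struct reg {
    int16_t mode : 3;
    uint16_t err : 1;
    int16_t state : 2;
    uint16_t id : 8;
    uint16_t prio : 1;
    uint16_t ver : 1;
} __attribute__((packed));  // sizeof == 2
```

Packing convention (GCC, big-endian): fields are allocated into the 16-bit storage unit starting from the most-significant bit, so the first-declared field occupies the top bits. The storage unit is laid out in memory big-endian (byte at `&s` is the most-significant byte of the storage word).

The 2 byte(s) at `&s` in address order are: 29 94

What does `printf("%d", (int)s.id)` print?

[0]=0x29 [1]=0x94 (big-endian) → word 0x2994
mode:3 @ bit 13 → (0x2994>>13)&0x7 = 0x1
err:1 @ bit 12 → (0x2994>>12)&0x1 = 0x0
state:2 @ bit 10 → (0x2994>>10)&0x3 = 0x2
id:8 @ bit 2 → (0x2994>>2)&0xff = 0x65  ←
prio:1 @ bit 1 → (0x2994>>1)&0x1 = 0x0
ver:1 @ bit 0 → (0x2994>>0)&0x1 = 0x0

101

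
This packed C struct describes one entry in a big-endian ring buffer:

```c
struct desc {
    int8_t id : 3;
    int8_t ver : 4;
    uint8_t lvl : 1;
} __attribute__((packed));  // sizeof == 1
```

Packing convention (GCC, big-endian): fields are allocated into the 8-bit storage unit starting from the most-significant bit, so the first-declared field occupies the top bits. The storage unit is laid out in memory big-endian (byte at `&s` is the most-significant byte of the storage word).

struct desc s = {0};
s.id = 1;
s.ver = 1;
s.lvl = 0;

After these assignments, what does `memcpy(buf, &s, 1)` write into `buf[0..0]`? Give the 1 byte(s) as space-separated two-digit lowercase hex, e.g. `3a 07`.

id:3 = 1 → 0x1 << 5 → word 0x20
ver:4 = 1 → 0x1 << 1 → word 0x22
lvl:1 = 0 → 0x0 << 0 → word 0x22
word = 0x22 → big-endian bytes:
  [0]=0x22

22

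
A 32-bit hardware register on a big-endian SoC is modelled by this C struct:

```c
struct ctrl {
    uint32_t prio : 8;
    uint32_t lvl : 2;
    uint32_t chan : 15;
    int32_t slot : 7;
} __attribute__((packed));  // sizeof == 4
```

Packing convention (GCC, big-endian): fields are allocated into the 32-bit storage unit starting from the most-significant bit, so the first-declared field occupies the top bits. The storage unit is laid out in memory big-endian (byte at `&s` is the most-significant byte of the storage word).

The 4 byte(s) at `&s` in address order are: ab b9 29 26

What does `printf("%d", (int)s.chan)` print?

29266

[0]=0xab [1]=0xb9 [2]=0x29 [3]=0x26 (big-endian) → word 0xabb92926
prio [24+:8] = (word>>24) & 0xff = 171
lvl [22+:2] = (word>>22) & 0x3 = 2
chan [7+:15] = (word>>7) & 0x7fff = 29266  ←
slot [0+:7] = (word>>0) & 0x7f = 38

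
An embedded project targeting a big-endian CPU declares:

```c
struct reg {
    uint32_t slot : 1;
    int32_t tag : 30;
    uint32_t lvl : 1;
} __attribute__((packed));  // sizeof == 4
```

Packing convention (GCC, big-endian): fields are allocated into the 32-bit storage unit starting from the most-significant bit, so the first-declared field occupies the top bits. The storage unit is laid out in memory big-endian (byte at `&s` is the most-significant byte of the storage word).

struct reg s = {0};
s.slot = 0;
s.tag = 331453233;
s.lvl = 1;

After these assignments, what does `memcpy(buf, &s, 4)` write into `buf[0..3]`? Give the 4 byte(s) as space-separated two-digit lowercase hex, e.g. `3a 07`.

27 83 26 63

slot (1b) val=0 bits=0x0 at bit 31: 0x00000000
tag (30b) val=331453233 bits=0x13c19331 at bit 1: 0x27832662
lvl (1b) val=1 bits=0x1 at bit 0: 0x27832663
word = 0x27832663 → big-endian bytes:
  [0]=0x27  [1]=0x83  [2]=0x26  [3]=0x63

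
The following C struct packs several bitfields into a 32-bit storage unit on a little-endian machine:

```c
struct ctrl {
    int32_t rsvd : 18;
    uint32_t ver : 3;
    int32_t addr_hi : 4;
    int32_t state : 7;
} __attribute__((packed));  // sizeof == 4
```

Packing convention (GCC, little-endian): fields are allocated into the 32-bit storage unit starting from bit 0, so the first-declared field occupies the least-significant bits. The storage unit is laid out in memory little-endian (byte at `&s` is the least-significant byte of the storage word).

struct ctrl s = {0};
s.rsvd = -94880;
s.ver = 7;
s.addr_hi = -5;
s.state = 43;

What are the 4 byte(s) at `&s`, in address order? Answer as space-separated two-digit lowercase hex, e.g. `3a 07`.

60 8d 7e 57

rsvd:18 = -94880 → 0x28d60 << 0 → word 0x00028d60
ver:3 = 7 → 0x7 << 18 → word 0x001e8d60
addr_hi:4 = -5 → 0xb << 21 → word 0x017e8d60
state:7 = 43 → 0x2b << 25 → word 0x577e8d60
word = 0x577e8d60 → little-endian bytes:
  [0]=0x60  [1]=0x8d  [2]=0x7e  [3]=0x57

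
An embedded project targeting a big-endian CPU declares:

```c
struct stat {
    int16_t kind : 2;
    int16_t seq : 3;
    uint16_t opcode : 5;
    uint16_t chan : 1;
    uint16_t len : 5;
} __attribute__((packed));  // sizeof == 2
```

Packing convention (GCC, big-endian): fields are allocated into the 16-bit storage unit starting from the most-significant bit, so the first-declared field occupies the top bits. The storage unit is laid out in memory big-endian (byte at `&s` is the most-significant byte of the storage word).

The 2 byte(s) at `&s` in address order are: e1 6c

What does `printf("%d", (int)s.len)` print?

[0]=0xe1 [1]=0x6c (big-endian) → word 0xe16c
kind:2 @ bit 14 → (0xe16c>>14)&0x3 = 0x3
seq:3 @ bit 11 → (0xe16c>>11)&0x7 = 0x4
opcode:5 @ bit 6 → (0xe16c>>6)&0x1f = 0x5
chan:1 @ bit 5 → (0xe16c>>5)&0x1 = 0x1
len:5 @ bit 0 → (0xe16c>>0)&0x1f = 0xc  ←

12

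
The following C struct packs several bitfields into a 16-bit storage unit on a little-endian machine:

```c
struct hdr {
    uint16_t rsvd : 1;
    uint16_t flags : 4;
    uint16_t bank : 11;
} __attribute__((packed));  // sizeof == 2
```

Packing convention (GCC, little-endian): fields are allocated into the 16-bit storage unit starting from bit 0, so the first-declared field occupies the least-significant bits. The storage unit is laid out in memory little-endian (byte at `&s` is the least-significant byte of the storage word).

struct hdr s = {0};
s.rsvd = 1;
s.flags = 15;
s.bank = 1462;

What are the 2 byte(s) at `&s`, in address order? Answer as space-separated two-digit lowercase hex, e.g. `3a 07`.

rsvd:1 = 1 → 0x1 << 0 → word 0x0001
flags:4 = 15 → 0xf << 1 → word 0x001f
bank:11 = 1462 → 0x5b6 << 5 → word 0xb6df
word = 0xb6df → little-endian bytes:
  [0]=0xdf  [1]=0xb6

df b6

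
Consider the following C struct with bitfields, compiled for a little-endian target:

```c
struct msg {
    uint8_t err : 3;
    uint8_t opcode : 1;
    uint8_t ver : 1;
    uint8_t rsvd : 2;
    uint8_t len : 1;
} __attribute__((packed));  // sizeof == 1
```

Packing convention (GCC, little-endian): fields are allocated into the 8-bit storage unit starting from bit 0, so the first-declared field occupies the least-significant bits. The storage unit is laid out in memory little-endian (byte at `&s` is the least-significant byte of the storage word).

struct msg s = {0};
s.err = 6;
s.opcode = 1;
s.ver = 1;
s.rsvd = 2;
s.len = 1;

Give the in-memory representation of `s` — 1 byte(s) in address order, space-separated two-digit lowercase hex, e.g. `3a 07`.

[0+:3] err=6 & 0x7 = 0x6; word=0x06
[3+:1] opcode=1 & 0x1 = 0x1; word=0x0e
[4+:1] ver=1 & 0x1 = 0x1; word=0x1e
[5+:2] rsvd=2 & 0x3 = 0x2; word=0x5e
[7+:1] len=1 & 0x1 = 0x1; word=0xde
word = 0xde → little-endian bytes:
  [0]=0xde

de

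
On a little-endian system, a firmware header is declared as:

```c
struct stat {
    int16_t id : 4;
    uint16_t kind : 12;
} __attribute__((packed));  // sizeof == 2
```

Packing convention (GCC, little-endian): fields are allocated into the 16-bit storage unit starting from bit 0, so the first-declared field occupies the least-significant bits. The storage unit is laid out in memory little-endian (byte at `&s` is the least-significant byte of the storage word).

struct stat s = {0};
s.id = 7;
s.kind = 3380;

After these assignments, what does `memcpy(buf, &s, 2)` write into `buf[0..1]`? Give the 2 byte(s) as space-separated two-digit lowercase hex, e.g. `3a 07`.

id (4b) val=7 bits=0x7 at bit 0: 0x0007
kind (12b) val=3380 bits=0xd34 at bit 4: 0xd347
word = 0xd347 → little-endian bytes:
  [0]=0x47  [1]=0xd3

47 d3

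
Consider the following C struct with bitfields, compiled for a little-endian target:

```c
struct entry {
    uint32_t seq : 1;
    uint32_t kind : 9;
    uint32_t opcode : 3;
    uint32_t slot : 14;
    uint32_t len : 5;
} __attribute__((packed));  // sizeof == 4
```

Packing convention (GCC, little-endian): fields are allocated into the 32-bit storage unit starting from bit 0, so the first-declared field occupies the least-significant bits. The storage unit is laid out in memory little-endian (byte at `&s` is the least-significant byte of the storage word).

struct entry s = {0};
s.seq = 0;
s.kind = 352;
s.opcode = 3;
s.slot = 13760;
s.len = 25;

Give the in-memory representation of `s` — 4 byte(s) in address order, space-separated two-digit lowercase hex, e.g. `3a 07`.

[0+:1] seq=0 & 0x1 = 0x0; word=0x00000000
[1+:9] kind=352 & 0x1ff = 0x160; word=0x000002c0
[10+:3] opcode=3 & 0x7 = 0x3; word=0x00000ec0
[13+:14] slot=13760 & 0x3fff = 0x35c0; word=0x06b80ec0
[27+:5] len=25 & 0x1f = 0x19; word=0xceb80ec0
word = 0xceb80ec0 → little-endian bytes:
  [0]=0xc0  [1]=0x0e  [2]=0xb8  [3]=0xce

c0 0e b8 ce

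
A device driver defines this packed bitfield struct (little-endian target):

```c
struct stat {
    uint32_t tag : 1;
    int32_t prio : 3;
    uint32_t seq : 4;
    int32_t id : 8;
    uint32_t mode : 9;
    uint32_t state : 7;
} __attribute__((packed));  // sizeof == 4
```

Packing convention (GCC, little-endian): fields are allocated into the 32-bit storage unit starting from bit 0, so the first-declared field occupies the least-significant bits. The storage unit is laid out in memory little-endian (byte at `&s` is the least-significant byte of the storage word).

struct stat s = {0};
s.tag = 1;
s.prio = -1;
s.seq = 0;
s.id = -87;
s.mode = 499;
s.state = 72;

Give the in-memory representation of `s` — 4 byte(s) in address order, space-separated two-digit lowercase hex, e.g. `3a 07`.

0f a9 f3 91

tag:1 = 1 → 0x1 << 0 → word 0x00000001
prio:3 = -1 → 0x7 << 1 → word 0x0000000f
seq:4 = 0 → 0x0 << 4 → word 0x0000000f
id:8 = -87 → 0xa9 << 8 → word 0x0000a90f
mode:9 = 499 → 0x1f3 << 16 → word 0x01f3a90f
state:7 = 72 → 0x48 << 25 → word 0x91f3a90f
word = 0x91f3a90f → little-endian bytes:
  [0]=0x0f  [1]=0xa9  [2]=0xf3  [3]=0x91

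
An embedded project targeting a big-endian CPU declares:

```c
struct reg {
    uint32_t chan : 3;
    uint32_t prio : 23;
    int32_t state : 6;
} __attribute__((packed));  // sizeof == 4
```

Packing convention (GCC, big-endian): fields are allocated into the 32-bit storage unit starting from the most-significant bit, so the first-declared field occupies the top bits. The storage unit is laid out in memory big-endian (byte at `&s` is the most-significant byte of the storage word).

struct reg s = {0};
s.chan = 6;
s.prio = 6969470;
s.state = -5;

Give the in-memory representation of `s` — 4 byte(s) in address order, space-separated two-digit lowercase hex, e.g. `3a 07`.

chan (3b) val=6 bits=0x6 at bit 29: 0xc0000000
prio (23b) val=6969470 bits=0x6a587e at bit 6: 0xda961f80
state (6b) val=-5 bits=0x3b at bit 0: 0xda961fbb
word = 0xda961fbb → big-endian bytes:
  [0]=0xda  [1]=0x96  [2]=0x1f  [3]=0xbb

da 96 1f bb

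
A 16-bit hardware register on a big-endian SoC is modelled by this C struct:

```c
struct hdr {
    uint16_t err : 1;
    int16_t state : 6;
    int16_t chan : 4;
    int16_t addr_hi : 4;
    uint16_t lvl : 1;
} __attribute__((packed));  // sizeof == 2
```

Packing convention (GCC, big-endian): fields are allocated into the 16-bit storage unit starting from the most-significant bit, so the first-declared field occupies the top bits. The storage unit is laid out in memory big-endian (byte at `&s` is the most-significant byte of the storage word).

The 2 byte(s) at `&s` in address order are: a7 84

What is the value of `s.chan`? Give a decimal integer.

[0]=0xa7 [1]=0x84 (big-endian) → word 0xa784
err [15+:1] = (word>>15) & 0x1 = 1
state [9+:6] = (word>>9) & 0x3f = 19
chan [5+:4] = (word>>5) & 0xf = 12  ←
addr_hi [1+:4] = (word>>1) & 0xf = 2
lvl [0+:1] = (word>>0) & 0x1 = 0
chan signed 4b, MSB=1: 12 - 16 = -4

-4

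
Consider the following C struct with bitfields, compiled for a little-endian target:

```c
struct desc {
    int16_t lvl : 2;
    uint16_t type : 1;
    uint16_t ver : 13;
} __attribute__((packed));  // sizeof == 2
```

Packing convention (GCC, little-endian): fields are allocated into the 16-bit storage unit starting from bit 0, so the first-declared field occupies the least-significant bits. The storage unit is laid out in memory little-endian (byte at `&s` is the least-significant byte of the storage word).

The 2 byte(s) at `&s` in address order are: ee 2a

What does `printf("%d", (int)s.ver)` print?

[0]=0xee [1]=0x2a (little-endian) → word 0x2aee
lvl:2 @ bit 0 → (0x2aee>>0)&0x3 = 0x2
type:1 @ bit 2 → (0x2aee>>2)&0x1 = 0x1
ver:13 @ bit 3 → (0x2aee>>3)&0x1fff = 0x55d  ←

1373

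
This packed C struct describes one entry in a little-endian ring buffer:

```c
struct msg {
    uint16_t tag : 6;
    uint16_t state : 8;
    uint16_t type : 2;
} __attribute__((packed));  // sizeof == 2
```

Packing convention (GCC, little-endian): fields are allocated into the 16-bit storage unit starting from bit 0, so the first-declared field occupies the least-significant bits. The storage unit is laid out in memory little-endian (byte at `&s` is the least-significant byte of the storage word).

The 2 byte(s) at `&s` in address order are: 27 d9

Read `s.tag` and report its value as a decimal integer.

39

[0]=0x27 [1]=0xd9 (little-endian) → word 0xd927
tag [0+:6] = (word>>0) & 0x3f = 39  ←
state [6+:8] = (word>>6) & 0xff = 100
type [14+:2] = (word>>14) & 0x3 = 3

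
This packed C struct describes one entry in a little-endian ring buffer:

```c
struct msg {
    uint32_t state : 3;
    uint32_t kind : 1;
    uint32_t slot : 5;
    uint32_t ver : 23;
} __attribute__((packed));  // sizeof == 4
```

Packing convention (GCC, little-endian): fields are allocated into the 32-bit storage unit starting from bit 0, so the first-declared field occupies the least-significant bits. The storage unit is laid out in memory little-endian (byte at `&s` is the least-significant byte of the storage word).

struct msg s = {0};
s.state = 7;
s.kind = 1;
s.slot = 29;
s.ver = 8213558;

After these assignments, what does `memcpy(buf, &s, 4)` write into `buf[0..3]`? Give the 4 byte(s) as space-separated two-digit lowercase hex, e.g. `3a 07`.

state (3b) val=7 bits=0x7 at bit 0: 0x00000007
kind (1b) val=1 bits=0x1 at bit 3: 0x0000000f
slot (5b) val=29 bits=0x1d at bit 4: 0x000001df
ver (23b) val=8213558 bits=0x7d5436 at bit 9: 0xfaa86ddf
word = 0xfaa86ddf → little-endian bytes:
  [0]=0xdf  [1]=0x6d  [2]=0xa8  [3]=0xfa

df 6d a8 fa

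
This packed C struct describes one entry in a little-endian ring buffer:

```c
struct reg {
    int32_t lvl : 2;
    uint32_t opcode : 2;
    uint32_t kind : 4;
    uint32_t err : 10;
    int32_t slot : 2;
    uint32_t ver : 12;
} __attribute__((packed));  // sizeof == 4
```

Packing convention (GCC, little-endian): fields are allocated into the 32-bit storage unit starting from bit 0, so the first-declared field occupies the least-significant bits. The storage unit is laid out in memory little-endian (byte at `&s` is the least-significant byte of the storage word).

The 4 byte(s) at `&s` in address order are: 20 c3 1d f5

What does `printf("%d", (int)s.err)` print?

[0]=0x20 [1]=0xc3 [2]=0x1d [3]=0xf5 (little-endian) → word 0xf51dc320
lvl:2 @ bit 0 → (0xf51dc320>>0)&0x3 = 0x0
opcode:2 @ bit 2 → (0xf51dc320>>2)&0x3 = 0x0
kind:4 @ bit 4 → (0xf51dc320>>4)&0xf = 0x2
err:10 @ bit 8 → (0xf51dc320>>8)&0x3ff = 0x1c3  ←
slot:2 @ bit 18 → (0xf51dc320>>18)&0x3 = 0x3
ver:12 @ bit 20 → (0xf51dc320>>20)&0xfff = 0xf51

451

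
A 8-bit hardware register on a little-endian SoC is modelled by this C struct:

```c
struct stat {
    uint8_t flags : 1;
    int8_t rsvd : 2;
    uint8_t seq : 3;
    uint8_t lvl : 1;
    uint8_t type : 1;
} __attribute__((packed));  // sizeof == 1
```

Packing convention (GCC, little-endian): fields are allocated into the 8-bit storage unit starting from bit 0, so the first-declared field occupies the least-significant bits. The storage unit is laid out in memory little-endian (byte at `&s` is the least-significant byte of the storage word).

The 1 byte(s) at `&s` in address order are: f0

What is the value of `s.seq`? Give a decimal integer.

6

[0]=0xf0 (little-endian) → word 0xf0
flags [0+:1] = (word>>0) & 0x1 = 0
rsvd [1+:2] = (word>>1) & 0x3 = 0
seq [3+:3] = (word>>3) & 0x7 = 6  ←
lvl [6+:1] = (word>>6) & 0x1 = 1
type [7+:1] = (word>>7) & 0x1 = 1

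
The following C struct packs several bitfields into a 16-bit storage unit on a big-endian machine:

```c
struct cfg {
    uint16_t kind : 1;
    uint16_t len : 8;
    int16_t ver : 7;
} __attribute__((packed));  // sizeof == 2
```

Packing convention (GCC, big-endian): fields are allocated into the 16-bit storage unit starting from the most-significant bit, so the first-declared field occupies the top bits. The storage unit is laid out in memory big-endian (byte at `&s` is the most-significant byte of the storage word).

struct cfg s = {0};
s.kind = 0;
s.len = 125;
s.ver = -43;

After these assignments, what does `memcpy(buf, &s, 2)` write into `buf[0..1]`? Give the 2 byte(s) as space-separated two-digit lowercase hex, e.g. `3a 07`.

3e d5

kind:1 = 0 → 0x0 << 15 → word 0x0000
len:8 = 125 → 0x7d << 7 → word 0x3e80
ver:7 = -43 → 0x55 << 0 → word 0x3ed5
word = 0x3ed5 → big-endian bytes:
  [0]=0x3e  [1]=0xd5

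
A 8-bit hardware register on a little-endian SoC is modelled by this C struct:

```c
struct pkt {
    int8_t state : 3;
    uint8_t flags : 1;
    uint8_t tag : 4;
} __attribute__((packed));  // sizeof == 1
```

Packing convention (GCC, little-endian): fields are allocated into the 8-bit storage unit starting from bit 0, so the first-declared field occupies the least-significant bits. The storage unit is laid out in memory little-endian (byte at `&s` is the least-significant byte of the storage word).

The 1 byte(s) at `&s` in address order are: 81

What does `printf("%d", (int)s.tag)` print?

[0]=0x81 (little-endian) → word 0x81
state:3 @ bit 0 → (0x81>>0)&0x7 = 0x1
flags:1 @ bit 3 → (0x81>>3)&0x1 = 0x0
tag:4 @ bit 4 → (0x81>>4)&0xf = 0x8  ←

8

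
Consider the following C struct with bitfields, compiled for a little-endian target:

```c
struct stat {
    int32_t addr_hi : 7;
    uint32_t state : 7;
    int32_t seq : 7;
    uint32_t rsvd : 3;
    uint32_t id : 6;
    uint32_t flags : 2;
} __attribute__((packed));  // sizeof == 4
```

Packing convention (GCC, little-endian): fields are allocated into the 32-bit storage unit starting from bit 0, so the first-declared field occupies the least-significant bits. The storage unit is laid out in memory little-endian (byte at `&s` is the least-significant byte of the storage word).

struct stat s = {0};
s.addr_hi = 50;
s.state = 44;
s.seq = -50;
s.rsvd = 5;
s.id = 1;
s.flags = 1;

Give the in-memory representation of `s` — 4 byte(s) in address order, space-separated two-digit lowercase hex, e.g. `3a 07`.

[0+:7] addr_hi=50 & 0x7f = 0x32; word=0x00000032
[7+:7] state=44 & 0x7f = 0x2c; word=0x00001632
[14+:7] seq=-50 & 0x7f = 0x4e; word=0x00139632
[21+:3] rsvd=5 & 0x7 = 0x5; word=0x00b39632
[24+:6] id=1 & 0x3f = 0x1; word=0x01b39632
[30+:2] flags=1 & 0x3 = 0x1; word=0x41b39632
word = 0x41b39632 → little-endian bytes:
  [0]=0x32  [1]=0x96  [2]=0xb3  [3]=0x41

32 96 b3 41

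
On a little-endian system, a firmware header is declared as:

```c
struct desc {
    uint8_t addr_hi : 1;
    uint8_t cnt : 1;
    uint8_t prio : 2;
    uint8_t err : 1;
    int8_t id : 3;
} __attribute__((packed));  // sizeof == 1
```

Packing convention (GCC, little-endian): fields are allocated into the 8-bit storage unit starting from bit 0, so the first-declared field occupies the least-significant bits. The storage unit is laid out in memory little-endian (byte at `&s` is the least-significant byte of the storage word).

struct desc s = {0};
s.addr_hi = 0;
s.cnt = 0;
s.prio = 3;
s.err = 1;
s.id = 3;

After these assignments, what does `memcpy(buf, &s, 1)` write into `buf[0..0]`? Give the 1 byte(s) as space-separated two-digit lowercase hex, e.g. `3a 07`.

7c

addr_hi:1 = 0 → 0x0 << 0 → word 0x00
cnt:1 = 0 → 0x0 << 1 → word 0x00
prio:2 = 3 → 0x3 << 2 → word 0x0c
err:1 = 1 → 0x1 << 4 → word 0x1c
id:3 = 3 → 0x3 << 5 → word 0x7c
word = 0x7c → little-endian bytes:
  [0]=0x7c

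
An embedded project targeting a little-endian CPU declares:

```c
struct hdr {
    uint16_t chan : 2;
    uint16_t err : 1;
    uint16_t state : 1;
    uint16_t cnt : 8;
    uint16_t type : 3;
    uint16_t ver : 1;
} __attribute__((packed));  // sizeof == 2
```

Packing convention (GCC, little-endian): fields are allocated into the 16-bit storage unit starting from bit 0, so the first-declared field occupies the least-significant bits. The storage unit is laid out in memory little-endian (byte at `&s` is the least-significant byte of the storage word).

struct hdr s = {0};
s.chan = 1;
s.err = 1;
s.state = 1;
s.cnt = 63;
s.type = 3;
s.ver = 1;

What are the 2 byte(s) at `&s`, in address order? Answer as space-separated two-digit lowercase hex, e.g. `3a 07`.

fd b3

chan (2b) val=1 bits=0x1 at bit 0: 0x0001
err (1b) val=1 bits=0x1 at bit 2: 0x0005
state (1b) val=1 bits=0x1 at bit 3: 0x000d
cnt (8b) val=63 bits=0x3f at bit 4: 0x03fd
type (3b) val=3 bits=0x3 at bit 12: 0x33fd
ver (1b) val=1 bits=0x1 at bit 15: 0xb3fd
word = 0xb3fd → little-endian bytes:
  [0]=0xfd  [1]=0xb3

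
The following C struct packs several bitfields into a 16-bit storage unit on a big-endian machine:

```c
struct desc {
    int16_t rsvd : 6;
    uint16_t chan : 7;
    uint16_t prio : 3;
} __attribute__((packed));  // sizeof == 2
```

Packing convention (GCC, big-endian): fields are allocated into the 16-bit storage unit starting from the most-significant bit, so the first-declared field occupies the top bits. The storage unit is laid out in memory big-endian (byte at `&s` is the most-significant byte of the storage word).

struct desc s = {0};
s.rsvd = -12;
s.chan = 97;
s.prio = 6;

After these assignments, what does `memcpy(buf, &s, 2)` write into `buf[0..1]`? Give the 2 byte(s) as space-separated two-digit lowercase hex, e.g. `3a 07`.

d3 0e

rsvd (6b) val=-12 bits=0x34 at bit 10: 0xd000
chan (7b) val=97 bits=0x61 at bit 3: 0xd308
prio (3b) val=6 bits=0x6 at bit 0: 0xd30e
word = 0xd30e → big-endian bytes:
  [0]=0xd3  [1]=0x0e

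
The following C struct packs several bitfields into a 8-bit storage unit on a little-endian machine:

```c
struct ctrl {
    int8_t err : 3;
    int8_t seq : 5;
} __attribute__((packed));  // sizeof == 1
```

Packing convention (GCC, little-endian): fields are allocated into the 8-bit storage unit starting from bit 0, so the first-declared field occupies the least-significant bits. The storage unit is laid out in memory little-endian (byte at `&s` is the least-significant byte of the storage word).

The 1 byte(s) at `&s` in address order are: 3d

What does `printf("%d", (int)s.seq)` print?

7

[0]=0x3d (little-endian) → word 0x3d
err [0+:3] = (word>>0) & 0x7 = 5
seq [3+:5] = (word>>3) & 0x1f = 7  ←
seq signed 5b, MSB=0: value = 7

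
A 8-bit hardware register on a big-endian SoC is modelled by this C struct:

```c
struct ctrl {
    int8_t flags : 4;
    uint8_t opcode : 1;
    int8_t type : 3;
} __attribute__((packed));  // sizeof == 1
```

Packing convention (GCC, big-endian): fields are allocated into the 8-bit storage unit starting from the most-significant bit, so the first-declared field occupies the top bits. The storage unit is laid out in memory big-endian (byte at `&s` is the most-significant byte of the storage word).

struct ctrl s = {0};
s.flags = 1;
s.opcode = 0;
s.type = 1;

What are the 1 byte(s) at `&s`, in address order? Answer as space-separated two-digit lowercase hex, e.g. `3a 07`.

flags:4 = 1 → 0x1 << 4 → word 0x10
opcode:1 = 0 → 0x0 << 3 → word 0x10
type:3 = 1 → 0x1 << 0 → word 0x11
word = 0x11 → big-endian bytes:
  [0]=0x11

11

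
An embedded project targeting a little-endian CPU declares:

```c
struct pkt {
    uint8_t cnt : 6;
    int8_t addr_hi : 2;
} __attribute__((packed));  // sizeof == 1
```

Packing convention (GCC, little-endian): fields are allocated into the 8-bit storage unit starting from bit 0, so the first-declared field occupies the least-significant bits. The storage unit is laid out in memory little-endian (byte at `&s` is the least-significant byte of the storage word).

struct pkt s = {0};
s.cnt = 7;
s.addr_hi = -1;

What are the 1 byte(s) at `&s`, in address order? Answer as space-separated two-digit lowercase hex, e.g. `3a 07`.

c7

[0+:6] cnt=7 & 0x3f = 0x7; word=0x07
[6+:2] addr_hi=-1 & 0x3 = 0x3; word=0xc7
word = 0xc7 → little-endian bytes:
  [0]=0xc7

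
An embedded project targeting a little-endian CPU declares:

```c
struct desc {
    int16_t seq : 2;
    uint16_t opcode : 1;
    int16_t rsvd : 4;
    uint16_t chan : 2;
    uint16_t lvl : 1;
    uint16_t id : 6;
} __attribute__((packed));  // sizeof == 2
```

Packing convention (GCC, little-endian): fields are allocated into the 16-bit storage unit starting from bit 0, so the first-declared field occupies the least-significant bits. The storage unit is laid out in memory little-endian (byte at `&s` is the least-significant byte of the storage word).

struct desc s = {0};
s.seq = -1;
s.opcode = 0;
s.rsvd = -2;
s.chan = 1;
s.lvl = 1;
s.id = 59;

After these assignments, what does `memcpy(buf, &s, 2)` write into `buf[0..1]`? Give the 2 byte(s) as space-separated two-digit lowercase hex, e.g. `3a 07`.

seq:2 = -1 → 0x3 << 0 → word 0x0003
opcode:1 = 0 → 0x0 << 2 → word 0x0003
rsvd:4 = -2 → 0xe << 3 → word 0x0073
chan:2 = 1 → 0x1 << 7 → word 0x00f3
lvl:1 = 1 → 0x1 << 9 → word 0x02f3
id:6 = 59 → 0x3b << 10 → word 0xeef3
word = 0xeef3 → little-endian bytes:
  [0]=0xf3  [1]=0xee

f3 ee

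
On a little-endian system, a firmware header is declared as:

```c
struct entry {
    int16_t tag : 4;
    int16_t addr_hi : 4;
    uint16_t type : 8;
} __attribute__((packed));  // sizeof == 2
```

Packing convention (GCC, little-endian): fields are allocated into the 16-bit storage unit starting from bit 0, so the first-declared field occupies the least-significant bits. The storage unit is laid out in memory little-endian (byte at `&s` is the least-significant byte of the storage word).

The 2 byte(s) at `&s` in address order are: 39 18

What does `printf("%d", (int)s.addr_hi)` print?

3

[0]=0x39 [1]=0x18 (little-endian) → word 0x1839
tag [0+:4] = (word>>0) & 0xf = 9
addr_hi [4+:4] = (word>>4) & 0xf = 3  ←
type [8+:8] = (word>>8) & 0xff = 24
addr_hi signed 4b, MSB=0: value = 3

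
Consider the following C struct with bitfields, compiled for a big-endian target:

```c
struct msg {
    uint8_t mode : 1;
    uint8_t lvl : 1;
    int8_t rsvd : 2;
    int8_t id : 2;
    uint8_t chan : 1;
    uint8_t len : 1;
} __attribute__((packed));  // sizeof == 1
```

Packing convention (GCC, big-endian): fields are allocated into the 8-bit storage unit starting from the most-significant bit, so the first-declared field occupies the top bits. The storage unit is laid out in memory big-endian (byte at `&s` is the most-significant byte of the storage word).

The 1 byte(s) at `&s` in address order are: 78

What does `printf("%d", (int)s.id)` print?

-2

[0]=0x78 (big-endian) → word 0x78
mode:1 @ bit 7 → (0x78>>7)&0x1 = 0x0
lvl:1 @ bit 6 → (0x78>>6)&0x1 = 0x1
rsvd:2 @ bit 4 → (0x78>>4)&0x3 = 0x3
id:2 @ bit 2 → (0x78>>2)&0x3 = 0x2  ←
chan:1 @ bit 1 → (0x78>>1)&0x1 = 0x0
len:1 @ bit 0 → (0x78>>0)&0x1 = 0x0
id signed 2b, MSB=1: 2 - 4 = -2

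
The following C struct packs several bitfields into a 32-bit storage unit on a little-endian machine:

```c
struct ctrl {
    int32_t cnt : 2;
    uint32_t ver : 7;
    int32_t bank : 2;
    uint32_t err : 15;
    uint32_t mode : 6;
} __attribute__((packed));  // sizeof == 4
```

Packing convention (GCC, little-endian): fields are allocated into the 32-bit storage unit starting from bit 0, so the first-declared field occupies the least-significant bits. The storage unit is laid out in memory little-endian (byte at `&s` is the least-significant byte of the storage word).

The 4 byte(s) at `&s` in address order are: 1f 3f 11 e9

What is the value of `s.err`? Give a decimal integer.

8743

[0]=0x1f [1]=0x3f [2]=0x11 [3]=0xe9 (little-endian) → word 0xe9113f1f
cnt [0+:2] = (word>>0) & 0x3 = 3
ver [2+:7] = (word>>2) & 0x7f = 71
bank [9+:2] = (word>>9) & 0x3 = 3
err [11+:15] = (word>>11) & 0x7fff = 8743  ←
mode [26+:6] = (word>>26) & 0x3f = 58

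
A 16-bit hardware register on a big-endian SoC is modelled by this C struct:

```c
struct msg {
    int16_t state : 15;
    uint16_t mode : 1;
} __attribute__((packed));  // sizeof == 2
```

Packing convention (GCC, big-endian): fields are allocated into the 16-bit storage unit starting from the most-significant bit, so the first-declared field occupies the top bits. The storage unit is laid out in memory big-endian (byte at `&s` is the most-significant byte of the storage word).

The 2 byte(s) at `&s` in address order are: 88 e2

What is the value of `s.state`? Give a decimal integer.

-15247

[0]=0x88 [1]=0xe2 (big-endian) → word 0x88e2
state:15 @ bit 1 → (0x88e2>>1)&0x7fff = 0x4471  ←
mode:1 @ bit 0 → (0x88e2>>0)&0x1 = 0x0
state signed 15b, MSB=1: 17521 - 32768 = -15247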